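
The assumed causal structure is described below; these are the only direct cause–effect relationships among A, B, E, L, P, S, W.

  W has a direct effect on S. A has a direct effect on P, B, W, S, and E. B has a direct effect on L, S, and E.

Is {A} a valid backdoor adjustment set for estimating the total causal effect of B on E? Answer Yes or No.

Backdoor paths from B to E (paths whose first edge points into B):
  P1: B <- A -> E
Condition 1 (no descendant of B in the set): holds — descendants of B are {E, L, S}; none are in {A}.
Condition 2 (every backdoor path blocked by {A}):
  P1: blocked at fork node A ∈ conditioning set.
{A} satisfies the backdoor criterion.

Yes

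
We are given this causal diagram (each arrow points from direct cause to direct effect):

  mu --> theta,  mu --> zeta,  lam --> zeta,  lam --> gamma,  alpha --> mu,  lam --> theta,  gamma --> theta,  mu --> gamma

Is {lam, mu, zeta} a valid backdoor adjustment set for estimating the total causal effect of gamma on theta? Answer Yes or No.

Backdoor paths from gamma to theta (paths whose first edge points into gamma):
  P1: gamma <- mu -> zeta <- lam -> theta
  P2: gamma <- mu -> theta
  P3: gamma <- lam -> zeta <- mu -> theta
  P4: gamma <- lam -> theta
Condition 1 (no descendant of gamma in the set): holds — descendants of gamma are {theta}; none are in {lam, mu, zeta}.
Condition 2 (every backdoor path blocked by {lam, mu, zeta}):
  P1: blocked at fork node mu ∈ conditioning set.
  P2: blocked at fork node mu ∈ conditioning set.
  P3: blocked at fork node lam ∈ conditioning set.
  P4: blocked at fork node lam ∈ conditioning set.
{lam, mu, zeta} satisfies the backdoor criterion.

Yes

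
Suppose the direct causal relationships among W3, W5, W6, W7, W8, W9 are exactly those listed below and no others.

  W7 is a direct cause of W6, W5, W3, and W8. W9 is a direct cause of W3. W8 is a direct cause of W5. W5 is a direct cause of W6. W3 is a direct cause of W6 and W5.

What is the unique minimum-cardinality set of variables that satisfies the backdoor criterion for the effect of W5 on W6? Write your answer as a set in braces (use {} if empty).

{W3, W7}

Variables eligible for adjustment (non-descendants of W5, excluding W5 and W6): {W3, W7, W8, W9}.
Backdoor paths from W5 to W6:
  P1: W5 <- W7 -> W3 -> W6
  P2: W5 <- W7 -> W6
  P3: W5 <- W3 <- W7 -> W6
  P4: W5 <- W3 -> W6
  P5: W5 <- W8 <- W7 -> W3 -> W6
  P6: W5 <- W8 <- W7 -> W6
The empty set is not sufficient: P1 (W5 <- W7 -> W3 -> W6) has no collider blocking it and no conditioned non-collider, so it is open.
Try {W3, W7}:
  P1: blocked at fork node W7 ∈ conditioning set.
  P2: blocked at fork node W7 ∈ conditioning set.
  P3: blocked at chain node W3 ∈ conditioning set.
  P4: blocked at fork node W3 ∈ conditioning set.
  P5: blocked at fork node W7 ∈ conditioning set.
  P6: blocked at fork node W7 ∈ conditioning set.
{W3, W7} contains no descendant of W5 and blocks every backdoor path.
Every element of {W3, W7} is needed (dropping W3 leaves P4 open; dropping W7 leaves P2 open), so no proper subset is valid.
Among all size-2 subsets of the eligible variables, only {W3, W7} blocks every backdoor path, so it is the unique smallest valid adjustment set.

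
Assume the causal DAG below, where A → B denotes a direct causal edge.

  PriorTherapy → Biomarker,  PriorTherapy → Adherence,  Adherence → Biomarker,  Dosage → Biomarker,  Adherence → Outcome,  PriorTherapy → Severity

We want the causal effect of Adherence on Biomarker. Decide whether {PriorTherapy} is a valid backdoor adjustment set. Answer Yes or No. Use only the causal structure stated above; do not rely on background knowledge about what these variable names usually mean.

Yes

Backdoor paths from Adherence to Biomarker (paths whose first edge points into Adherence):
  P1: Adherence <- PriorTherapy -> Biomarker
Condition 1 (no descendant of Adherence in the set): holds — descendants of Adherence are {Biomarker, Outcome}; none are in {PriorTherapy}.
Condition 2 (every backdoor path blocked by {PriorTherapy}):
  P1: blocked at fork node PriorTherapy ∈ conditioning set.
{PriorTherapy} satisfies the backdoor criterion.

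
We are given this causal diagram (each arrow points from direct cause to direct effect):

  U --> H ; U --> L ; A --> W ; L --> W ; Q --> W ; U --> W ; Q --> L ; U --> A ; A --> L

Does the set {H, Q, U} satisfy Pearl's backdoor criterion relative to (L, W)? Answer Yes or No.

Backdoor paths from L to W (paths whose first edge points into L):
  P1: L <- Q -> W
  P2: L <- U -> A -> W
  P3: L <- U -> W
  P4: L <- A <- U -> W
  P5: L <- A -> W
Condition 1 (no descendant of L in the set): holds — descendants of L are {W}; none are in {H, Q, U}.
Condition 2 (every backdoor path blocked by {H, Q, U}):
  P1: blocked at fork node Q ∈ conditioning set.
  P2: blocked at fork node U ∈ conditioning set.
  P3: blocked at fork node U ∈ conditioning set.
  P4: blocked at fork node U ∈ conditioning set.
  P5: open — no interior node is in the conditioning set.
{H, Q, U} does not satisfy the backdoor criterion.

No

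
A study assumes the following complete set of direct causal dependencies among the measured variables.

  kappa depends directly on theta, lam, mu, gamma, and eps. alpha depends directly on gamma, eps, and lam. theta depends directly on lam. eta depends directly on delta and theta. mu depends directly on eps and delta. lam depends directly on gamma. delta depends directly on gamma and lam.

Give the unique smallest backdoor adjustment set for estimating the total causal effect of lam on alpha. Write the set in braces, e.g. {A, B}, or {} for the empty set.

Variables eligible for adjustment (non-descendants of lam, excluding lam and alpha): {eps, gamma}.
Backdoor paths from lam to alpha:
  P1: lam <- gamma -> delta -> mu <- eps -> alpha
  P2: lam <- gamma -> delta -> mu -> kappa <- eps -> alpha
  P3: lam <- gamma -> delta -> eta <- theta -> kappa <- eps -> alpha
  P4: lam <- gamma -> delta -> eta <- theta -> kappa <- mu <- eps -> alpha
  P5: lam <- gamma -> alpha
  P6: lam <- gamma -> kappa <- eps -> alpha
  P7: lam <- gamma -> kappa <- theta -> eta <- delta -> mu <- eps -> alpha
  P8: lam <- gamma -> kappa <- mu <- eps -> alpha
The empty set is not sufficient: P5 (lam <- gamma -> alpha) has no collider blocking it and no conditioned non-collider, so it is open.
Try {gamma}:
  P1: blocked at fork node gamma ∈ conditioning set.
  P2: blocked at fork node gamma ∈ conditioning set.
  P3: blocked at fork node gamma ∈ conditioning set.
  P4: blocked at fork node gamma ∈ conditioning set.
  P5: blocked at fork node gamma ∈ conditioning set.
  P6: blocked at fork node gamma ∈ conditioning set.
  P7: blocked at fork node gamma ∈ conditioning set.
  P8: blocked at fork node gamma ∈ conditioning set.
{gamma} contains no descendant of lam and blocks every backdoor path.
No other singleton works — e.g. {eps} leaves P5 open — so {gamma} is the unique smallest valid adjustment set.

{gamma}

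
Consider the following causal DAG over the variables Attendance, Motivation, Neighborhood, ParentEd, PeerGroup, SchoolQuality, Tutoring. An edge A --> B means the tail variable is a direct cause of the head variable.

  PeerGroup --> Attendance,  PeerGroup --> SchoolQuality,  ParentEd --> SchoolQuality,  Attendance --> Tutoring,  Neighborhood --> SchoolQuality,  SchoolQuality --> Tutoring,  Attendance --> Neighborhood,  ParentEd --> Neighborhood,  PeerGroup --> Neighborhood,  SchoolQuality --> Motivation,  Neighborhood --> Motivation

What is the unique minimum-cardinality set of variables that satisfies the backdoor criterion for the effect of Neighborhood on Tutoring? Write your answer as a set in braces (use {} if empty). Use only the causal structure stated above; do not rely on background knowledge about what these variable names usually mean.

Variables eligible for adjustment (non-descendants of Neighborhood, excluding Neighborhood and Tutoring): {Attendance, ParentEd, PeerGroup}.
Backdoor paths from Neighborhood to Tutoring:
  P1: Neighborhood <- PeerGroup -> Attendance -> Tutoring
  P2: Neighborhood <- PeerGroup -> SchoolQuality -> Tutoring
  P3: Neighborhood <- ParentEd -> SchoolQuality <- PeerGroup -> Attendance -> Tutoring
  P4: Neighborhood <- ParentEd -> SchoolQuality -> Tutoring
  P5: Neighborhood <- Attendance <- PeerGroup -> SchoolQuality -> Tutoring
  P6: Neighborhood <- Attendance -> Tutoring
The empty set is not sufficient: P1 (Neighborhood <- PeerGroup -> Attendance -> Tutoring) has no collider blocking it and no conditioned non-collider, so it is open.
Try {Attendance, ParentEd, PeerGroup}:
  P1: blocked at fork node PeerGroup ∈ conditioning set.
  P2: blocked at fork node PeerGroup ∈ conditioning set.
  P3: blocked at fork node ParentEd ∈ conditioning set.
  P4: blocked at fork node ParentEd ∈ conditioning set.
  P5: blocked at chain node Attendance ∈ conditioning set.
  P6: blocked at fork node Attendance ∈ conditioning set.
{Attendance, ParentEd, PeerGroup} contains no descendant of Neighborhood and blocks every backdoor path.
Every element of {Attendance, ParentEd, PeerGroup} is needed (dropping Attendance leaves P6 open; dropping ParentEd leaves P4 open; dropping PeerGroup leaves P2 open), so no proper subset is valid.
Among all size-3 subsets of the eligible variables, only {Attendance, ParentEd, PeerGroup} blocks every backdoor path, so it is the unique smallest valid adjustment set.

{Attendance, ParentEd, PeerGroup}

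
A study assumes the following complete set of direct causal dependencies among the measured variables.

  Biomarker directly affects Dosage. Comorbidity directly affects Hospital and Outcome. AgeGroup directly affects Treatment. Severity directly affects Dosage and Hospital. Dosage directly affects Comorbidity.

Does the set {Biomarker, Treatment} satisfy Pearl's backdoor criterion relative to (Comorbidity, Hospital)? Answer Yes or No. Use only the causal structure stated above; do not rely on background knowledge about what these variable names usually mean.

No

Backdoor paths from Comorbidity to Hospital (paths whose first edge points into Comorbidity):
  P1: Comorbidity <- Dosage <- Severity -> Hospital
Condition 1 (no descendant of Comorbidity in the set): holds — descendants of Comorbidity are {Hospital, Outcome}; none are in {Biomarker, Treatment}.
Condition 2 (every backdoor path blocked by {Biomarker, Treatment}):
  P1: open — no interior node is in the conditioning set.
{Biomarker, Treatment} does not satisfy the backdoor criterion.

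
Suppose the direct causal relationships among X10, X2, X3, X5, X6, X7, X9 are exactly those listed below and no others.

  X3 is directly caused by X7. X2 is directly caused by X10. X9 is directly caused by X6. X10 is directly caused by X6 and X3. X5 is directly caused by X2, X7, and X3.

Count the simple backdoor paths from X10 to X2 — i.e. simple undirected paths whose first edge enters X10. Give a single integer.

A backdoor path from X10 to X2 is any simple undirected path whose first edge points into X10 (i.e. leaves X10 via a parent).
Parents of X10: {X3, X6}.
Enumerating:
  P1: X10 <- X3 <- X7 -> X5 <- X2
  P2: X10 <- X3 -> X5 <- X2
That exhausts the simple backdoor paths. Count: 2.

2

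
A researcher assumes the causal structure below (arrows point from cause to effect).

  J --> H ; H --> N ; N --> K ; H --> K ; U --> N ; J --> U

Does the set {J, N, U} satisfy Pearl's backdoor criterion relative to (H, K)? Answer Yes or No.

Backdoor paths from H to K (paths whose first edge points into H):
  P1: H <- J -> U -> N -> K
Condition 1 (no descendant of H in the set): FAILS — N is a descendant of H.
Condition 2 (every backdoor path blocked by {J, N, U}):
  P1: blocked at fork node J ∈ conditioning set.
{J, N, U} does not satisfy the backdoor criterion.

No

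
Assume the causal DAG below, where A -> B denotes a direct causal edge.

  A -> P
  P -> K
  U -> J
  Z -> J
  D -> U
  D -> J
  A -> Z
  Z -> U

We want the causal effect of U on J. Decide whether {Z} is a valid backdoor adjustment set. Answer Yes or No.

No

Backdoor paths from U to J (paths whose first edge points into U):
  P1: U <- D -> J
  P2: U <- Z -> J
Condition 1 (no descendant of U in the set): holds — descendants of U are {J}; none are in {Z}.
Condition 2 (every backdoor path blocked by {Z}):
  P1: open — no interior node is in the conditioning set.
  P2: blocked at fork node Z ∈ conditioning set.
{Z} does not satisfy the backdoor criterion.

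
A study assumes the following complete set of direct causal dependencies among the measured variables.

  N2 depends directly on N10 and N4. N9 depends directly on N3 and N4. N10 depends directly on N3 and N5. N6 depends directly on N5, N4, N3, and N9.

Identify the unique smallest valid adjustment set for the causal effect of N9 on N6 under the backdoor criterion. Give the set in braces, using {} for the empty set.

Variables eligible for adjustment (non-descendants of N9, excluding N9 and N6): {N10, N2, N3, N4, N5}.
Backdoor paths from N9 to N6:
  P1: N9 <- N3 -> N10 <- N5 -> N6
  P2: N9 <- N3 -> N10 -> N2 <- N4 -> N6
  P3: N9 <- N3 -> N6
  P4: N9 <- N4 -> N6
  P5: N9 <- N4 -> N2 <- N10 <- N3 -> N6
  P6: N9 <- N4 -> N2 <- N10 <- N5 -> N6
The empty set is not sufficient: P3 (N9 <- N3 -> N6) has no collider blocking it and no conditioned non-collider, so it is open.
Try {N3, N4}:
  P1: blocked at fork node N3 ∈ conditioning set.
  P2: blocked at fork node N3 ∈ conditioning set.
  P3: blocked at fork node N3 ∈ conditioning set.
  P4: blocked at fork node N4 ∈ conditioning set.
  P5: blocked at fork node N4 ∈ conditioning set.
  P6: blocked at fork node N4 ∈ conditioning set.
{N3, N4} contains no descendant of N9 and blocks every backdoor path.
Every element of {N3, N4} is needed (dropping N3 leaves P3 open; dropping N4 leaves P4 open), so no proper subset is valid.
Among all size-2 subsets of the eligible variables, only {N3, N4} blocks every backdoor path, so it is the unique smallest valid adjustment set.

{N3, N4}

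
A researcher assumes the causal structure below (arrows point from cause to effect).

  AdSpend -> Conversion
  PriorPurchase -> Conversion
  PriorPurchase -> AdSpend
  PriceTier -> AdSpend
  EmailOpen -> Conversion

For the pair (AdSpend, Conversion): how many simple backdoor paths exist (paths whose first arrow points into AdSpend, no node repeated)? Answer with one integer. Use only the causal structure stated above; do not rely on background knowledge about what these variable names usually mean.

A backdoor path from AdSpend to Conversion is any simple undirected path whose first edge points into AdSpend (i.e. leaves AdSpend via a parent).
Parents of AdSpend: {PriceTier, PriorPurchase}.
Enumerating:
  P1: AdSpend <- PriorPurchase -> Conversion
That exhausts the simple backdoor paths. Count: 1.

1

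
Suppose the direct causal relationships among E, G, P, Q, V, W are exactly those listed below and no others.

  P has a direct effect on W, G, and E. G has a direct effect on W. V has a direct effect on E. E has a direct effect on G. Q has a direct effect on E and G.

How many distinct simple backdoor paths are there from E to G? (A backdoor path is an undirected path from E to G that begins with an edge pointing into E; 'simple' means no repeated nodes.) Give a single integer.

A backdoor path from E to G is any simple undirected path whose first edge points into E (i.e. leaves E via a parent).
Parents of E: {P, Q, V}.
Enumerating:
  P1: E <- Q -> G
  P2: E <- P -> G
  P3: E <- P -> W <- G
That exhausts the simple backdoor paths. Count: 3.

3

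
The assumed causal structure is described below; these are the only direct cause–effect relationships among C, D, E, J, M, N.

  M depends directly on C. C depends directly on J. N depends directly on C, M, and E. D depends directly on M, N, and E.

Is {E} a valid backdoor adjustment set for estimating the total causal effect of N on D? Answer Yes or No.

No

Backdoor paths from N to D (paths whose first edge points into N):
  P1: N <- C -> M -> D
  P2: N <- M -> D
  P3: N <- E -> D
Condition 1 (no descendant of N in the set): holds — descendants of N are {D}; none are in {E}.
Condition 2 (every backdoor path blocked by {E}):
  P1: open — no interior node is in the conditioning set.
  P2: open — no interior node is in the conditioning set.
  P3: blocked at fork node E ∈ conditioning set.
{E} does not satisfy the backdoor criterion.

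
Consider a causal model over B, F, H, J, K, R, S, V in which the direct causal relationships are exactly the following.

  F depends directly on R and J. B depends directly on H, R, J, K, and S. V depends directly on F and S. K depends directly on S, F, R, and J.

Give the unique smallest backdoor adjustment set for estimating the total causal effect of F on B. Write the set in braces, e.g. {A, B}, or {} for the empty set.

{J, R}

Variables eligible for adjustment (non-descendants of F, excluding F and B): {H, J, R, S}.
Backdoor paths from F to B:
  P1: F <- R -> K <- S -> B
  P2: F <- R -> K <- J -> B
  P3: F <- R -> K -> B
  P4: F <- R -> B
  P5: F <- J -> K <- R -> B
  P6: F <- J -> K <- S -> B
  P7: F <- J -> K -> B
  P8: F <- J -> B
The empty set is not sufficient: P3 (F <- R -> K -> B) has no collider blocking it and no conditioned non-collider, so it is open.
Try {J, R}:
  P1: blocked at fork node R ∈ conditioning set.
  P2: blocked at fork node R ∈ conditioning set.
  P3: blocked at fork node R ∈ conditioning set.
  P4: blocked at fork node R ∈ conditioning set.
  P5: blocked at fork node J ∈ conditioning set.
  P6: blocked at fork node J ∈ conditioning set.
  P7: blocked at fork node J ∈ conditioning set.
  P8: blocked at fork node J ∈ conditioning set.
{J, R} contains no descendant of F and blocks every backdoor path.
Every element of {J, R} is needed (dropping J leaves P7 open; dropping R leaves P3 open), so no proper subset is valid.
Among all size-2 subsets of the eligible variables, only {J, R} blocks every backdoor path, so it is the unique smallest valid adjustment set.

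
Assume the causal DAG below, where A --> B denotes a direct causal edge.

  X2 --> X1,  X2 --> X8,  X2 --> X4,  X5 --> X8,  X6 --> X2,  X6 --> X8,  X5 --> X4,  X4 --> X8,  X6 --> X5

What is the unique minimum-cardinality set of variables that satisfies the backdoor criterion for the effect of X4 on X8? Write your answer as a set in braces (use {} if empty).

Variables eligible for adjustment (non-descendants of X4, excluding X4 and X8): {X1, X2, X5, X6}.
Backdoor paths from X4 to X8:
  P1: X4 <- X5 <- X6 -> X2 -> X8
  P2: X4 <- X5 <- X6 -> X8
  P3: X4 <- X5 -> X8
  P4: X4 <- X2 <- X6 -> X5 -> X8
  P5: X4 <- X2 <- X6 -> X8
  P6: X4 <- X2 -> X8
The empty set is not sufficient: P1 (X4 <- X5 <- X6 -> X2 -> X8) has no collider blocking it and no conditioned non-collider, so it is open.
Try {X2, X5}:
  P1: blocked at chain node X5 ∈ conditioning set.
  P2: blocked at chain node X5 ∈ conditioning set.
  P3: blocked at fork node X5 ∈ conditioning set.
  P4: blocked at chain node X2 ∈ conditioning set.
  P5: blocked at chain node X2 ∈ conditioning set.
  P6: blocked at fork node X2 ∈ conditioning set.
{X2, X5} contains no descendant of X4 and blocks every backdoor path.
Every element of {X2, X5} is needed (dropping X2 leaves P5 open; dropping X5 leaves P2 open), so no proper subset is valid.
Among all size-2 subsets of the eligible variables, only {X2, X5} blocks every backdoor path, so it is the unique smallest valid adjustment set.

{X2, X5}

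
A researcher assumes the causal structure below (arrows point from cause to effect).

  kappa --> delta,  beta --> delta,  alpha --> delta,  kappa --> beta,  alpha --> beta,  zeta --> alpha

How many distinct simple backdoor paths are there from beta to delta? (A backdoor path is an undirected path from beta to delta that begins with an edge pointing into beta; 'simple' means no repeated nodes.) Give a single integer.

2

A backdoor path from beta to delta is any simple undirected path whose first edge points into beta (i.e. leaves beta via a parent).
Parents of beta: {alpha, kappa}.
Enumerating:
  P1: beta <- alpha -> delta
  P2: beta <- kappa -> delta
That exhausts the simple backdoor paths. Count: 2.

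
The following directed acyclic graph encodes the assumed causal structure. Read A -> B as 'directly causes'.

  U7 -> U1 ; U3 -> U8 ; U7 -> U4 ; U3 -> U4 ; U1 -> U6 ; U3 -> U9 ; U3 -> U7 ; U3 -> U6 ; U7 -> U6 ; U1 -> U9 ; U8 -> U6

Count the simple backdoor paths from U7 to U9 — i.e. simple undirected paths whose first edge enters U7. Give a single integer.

A backdoor path from U7 to U9 is any simple undirected path whose first edge points into U7 (i.e. leaves U7 via a parent).
Parents of U7: {U3}.
Enumerating:
  P1: U7 <- U3 -> U8 -> U6 <- U1 -> U9
  P2: U7 <- U3 -> U9
  P3: U7 <- U3 -> U6 <- U1 -> U9
That exhausts the simple backdoor paths. Count: 3.

3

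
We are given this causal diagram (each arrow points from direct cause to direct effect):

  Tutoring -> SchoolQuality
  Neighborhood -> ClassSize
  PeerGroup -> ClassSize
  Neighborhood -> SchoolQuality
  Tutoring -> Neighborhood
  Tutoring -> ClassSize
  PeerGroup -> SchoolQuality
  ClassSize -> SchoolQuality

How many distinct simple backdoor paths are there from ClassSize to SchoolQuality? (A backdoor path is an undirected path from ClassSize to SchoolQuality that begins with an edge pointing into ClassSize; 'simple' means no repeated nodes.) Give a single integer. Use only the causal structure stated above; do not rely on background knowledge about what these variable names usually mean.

5

A backdoor path from ClassSize to SchoolQuality is any simple undirected path whose first edge points into ClassSize (i.e. leaves ClassSize via a parent).
Parents of ClassSize: {Neighborhood, PeerGroup, Tutoring}.
Enumerating:
  P1: ClassSize <- PeerGroup -> SchoolQuality
  P2: ClassSize <- Tutoring -> Neighborhood -> SchoolQuality
  P3: ClassSize <- Tutoring -> SchoolQuality
  P4: ClassSize <- Neighborhood <- Tutoring -> SchoolQuality
  P5: ClassSize <- Neighborhood -> SchoolQuality
That exhausts the simple backdoor paths. Count: 5.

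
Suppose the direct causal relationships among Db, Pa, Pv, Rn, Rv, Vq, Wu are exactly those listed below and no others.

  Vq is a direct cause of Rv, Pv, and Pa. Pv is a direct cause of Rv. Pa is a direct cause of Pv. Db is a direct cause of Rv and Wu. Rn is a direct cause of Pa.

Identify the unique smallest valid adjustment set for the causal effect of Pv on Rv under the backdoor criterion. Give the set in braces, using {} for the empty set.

{Vq}

Variables eligible for adjustment (non-descendants of Pv, excluding Pv and Rv): {Db, Pa, Rn, Vq, Wu}.
Backdoor paths from Pv to Rv:
  P1: Pv <- Vq -> Rv
  P2: Pv <- Pa <- Vq -> Rv
The empty set is not sufficient: P1 (Pv <- Vq -> Rv) has no collider blocking it and no conditioned non-collider, so it is open.
Try {Vq}:
  P1: blocked at fork node Vq ∈ conditioning set.
  P2: blocked at fork node Vq ∈ conditioning set.
{Vq} contains no descendant of Pv and blocks every backdoor path.
No other singleton works — e.g. {Rn} leaves P1 open — so {Vq} is the unique smallest valid adjustment set.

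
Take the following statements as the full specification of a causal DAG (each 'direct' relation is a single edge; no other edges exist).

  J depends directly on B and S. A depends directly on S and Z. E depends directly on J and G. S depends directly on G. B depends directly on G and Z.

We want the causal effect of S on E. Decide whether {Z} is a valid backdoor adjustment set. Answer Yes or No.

Backdoor paths from S to E (paths whose first edge points into S):
  P1: S <- G -> B -> J -> E
  P2: S <- G -> E
Condition 1 (no descendant of S in the set): holds — descendants of S are {A, E, J}; none are in {Z}.
Condition 2 (every backdoor path blocked by {Z}):
  P1: open — no interior node is in the conditioning set.
  P2: open — no interior node is in the conditioning set.
{Z} does not satisfy the backdoor criterion.

No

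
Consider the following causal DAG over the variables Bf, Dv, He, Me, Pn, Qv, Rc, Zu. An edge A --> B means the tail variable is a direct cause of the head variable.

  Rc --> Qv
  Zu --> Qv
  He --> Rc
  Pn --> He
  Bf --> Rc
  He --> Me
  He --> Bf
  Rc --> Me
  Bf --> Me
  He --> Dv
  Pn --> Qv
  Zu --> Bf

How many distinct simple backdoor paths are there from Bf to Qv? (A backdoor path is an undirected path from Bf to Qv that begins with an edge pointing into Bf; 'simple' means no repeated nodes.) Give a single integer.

4

A backdoor path from Bf to Qv is any simple undirected path whose first edge points into Bf (i.e. leaves Bf via a parent).
Parents of Bf: {He, Zu}.
Enumerating:
  P1: Bf <- Zu -> Qv
  P2: Bf <- He <- Pn -> Qv
  P3: Bf <- He -> Rc -> Qv
  P4: Bf <- He -> Me <- Rc -> Qv
That exhausts the simple backdoor paths. Count: 4.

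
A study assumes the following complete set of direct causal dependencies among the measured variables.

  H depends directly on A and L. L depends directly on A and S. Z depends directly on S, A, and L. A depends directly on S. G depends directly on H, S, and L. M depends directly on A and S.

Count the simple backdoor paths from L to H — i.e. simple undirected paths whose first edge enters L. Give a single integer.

A backdoor path from L to H is any simple undirected path whose first edge points into L (i.e. leaves L via a parent).
Parents of L: {A, S}.
Enumerating:
  P1: L <- S -> A -> H
  P2: L <- S -> M <- A -> H
  P3: L <- S -> G <- H
  P4: L <- S -> Z <- A -> H
  P5: L <- A <- S -> G <- H
  P6: L <- A -> M <- S -> G <- H
  P7: L <- A -> H
  P8: L <- A -> Z <- S -> G <- H
That exhausts the simple backdoor paths. Count: 8.

8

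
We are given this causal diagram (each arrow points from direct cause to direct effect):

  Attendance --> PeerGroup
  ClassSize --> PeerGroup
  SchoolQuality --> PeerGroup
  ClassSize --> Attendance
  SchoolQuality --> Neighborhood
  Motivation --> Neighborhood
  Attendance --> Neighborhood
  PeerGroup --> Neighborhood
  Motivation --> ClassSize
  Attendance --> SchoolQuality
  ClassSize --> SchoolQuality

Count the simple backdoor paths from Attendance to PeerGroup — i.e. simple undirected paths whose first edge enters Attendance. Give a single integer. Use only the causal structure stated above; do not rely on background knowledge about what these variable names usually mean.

5

A backdoor path from Attendance to PeerGroup is any simple undirected path whose first edge points into Attendance (i.e. leaves Attendance via a parent).
Parents of Attendance: {ClassSize}.
Enumerating:
  P1: Attendance <- ClassSize <- Motivation -> Neighborhood <- SchoolQuality -> PeerGroup
  P2: Attendance <- ClassSize <- Motivation -> Neighborhood <- PeerGroup
  P3: Attendance <- ClassSize -> SchoolQuality -> PeerGroup
  P4: Attendance <- ClassSize -> SchoolQuality -> Neighborhood <- PeerGroup
  P5: Attendance <- ClassSize -> PeerGroup
That exhausts the simple backdoor paths. Count: 5.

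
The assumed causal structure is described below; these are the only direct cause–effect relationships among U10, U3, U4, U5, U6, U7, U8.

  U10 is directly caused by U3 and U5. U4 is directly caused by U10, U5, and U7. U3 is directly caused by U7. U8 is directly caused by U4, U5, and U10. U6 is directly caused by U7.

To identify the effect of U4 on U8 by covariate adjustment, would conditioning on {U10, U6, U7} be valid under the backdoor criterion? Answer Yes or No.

No

Backdoor paths from U4 to U8 (paths whose first edge points into U4):
  P1: U4 <- U7 -> U3 -> U10 <- U5 -> U8
  P2: U4 <- U7 -> U3 -> U10 -> U8
  P3: U4 <- U5 -> U10 -> U8
  P4: U4 <- U5 -> U8
  P5: U4 <- U10 <- U5 -> U8
  P6: U4 <- U10 -> U8
Condition 1 (no descendant of U4 in the set): holds — descendants of U4 are {U8}; none are in {U10, U6, U7}.
Condition 2 (every backdoor path blocked by {U10, U6, U7}):
  P1: blocked at fork node U7 ∈ conditioning set.
  P2: blocked at fork node U7 ∈ conditioning set.
  P3: blocked at chain node U10 ∈ conditioning set.
  P4: open — no interior node is in the conditioning set.
  P5: blocked at chain node U10 ∈ conditioning set.
  P6: blocked at fork node U10 ∈ conditioning set.
{U10, U6, U7} does not satisfy the backdoor criterion.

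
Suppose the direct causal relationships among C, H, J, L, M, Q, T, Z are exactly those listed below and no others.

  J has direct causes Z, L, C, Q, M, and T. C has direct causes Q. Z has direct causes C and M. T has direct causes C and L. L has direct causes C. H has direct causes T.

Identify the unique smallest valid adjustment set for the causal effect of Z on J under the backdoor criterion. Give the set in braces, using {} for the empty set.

Variables eligible for adjustment (non-descendants of Z, excluding Z and J): {C, H, L, M, Q, T}.
Backdoor paths from Z to J:
  P1: Z <- C <- Q -> J
  P2: Z <- C -> L -> T -> J
  P3: Z <- C -> L -> J
  P4: Z <- C -> T <- L -> J
  P5: Z <- C -> T -> J
  P6: Z <- C -> J
  P7: Z <- M -> J
The empty set is not sufficient: P1 (Z <- C <- Q -> J) has no collider blocking it and no conditioned non-collider, so it is open.
Try {C, M}:
  P1: blocked at chain node C ∈ conditioning set.
  P2: blocked at fork node C ∈ conditioning set.
  P3: blocked at fork node C ∈ conditioning set.
  P4: blocked at fork node C ∈ conditioning set.
  P5: blocked at fork node C ∈ conditioning set.
  P6: blocked at fork node C ∈ conditioning set.
  P7: blocked at fork node M ∈ conditioning set.
{C, M} contains no descendant of Z and blocks every backdoor path.
Every element of {C, M} is needed (dropping C leaves P1 open; dropping M leaves P7 open), so no proper subset is valid.
Among all size-2 subsets of the eligible variables, only {C, M} blocks every backdoor path, so it is the unique smallest valid adjustment set.

{C, M}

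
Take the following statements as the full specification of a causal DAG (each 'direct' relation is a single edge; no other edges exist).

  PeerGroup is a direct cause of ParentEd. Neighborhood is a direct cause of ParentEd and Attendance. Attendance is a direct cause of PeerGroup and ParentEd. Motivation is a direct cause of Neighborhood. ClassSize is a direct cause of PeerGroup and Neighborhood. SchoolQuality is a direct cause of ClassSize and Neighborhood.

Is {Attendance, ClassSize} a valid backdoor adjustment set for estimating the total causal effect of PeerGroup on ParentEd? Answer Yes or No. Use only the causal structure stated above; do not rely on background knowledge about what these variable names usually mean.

Backdoor paths from PeerGroup to ParentEd (paths whose first edge points into PeerGroup):
  P1: PeerGroup <- ClassSize <- SchoolQuality -> Neighborhood -> Attendance -> ParentEd
  P2: PeerGroup <- ClassSize <- SchoolQuality -> Neighborhood -> ParentEd
  P3: PeerGroup <- ClassSize -> Neighborhood -> Attendance -> ParentEd
  P4: PeerGroup <- ClassSize -> Neighborhood -> ParentEd
  P5: PeerGroup <- Attendance <- Neighborhood -> ParentEd
  P6: PeerGroup <- Attendance -> ParentEd
Condition 1 (no descendant of PeerGroup in the set): holds — descendants of PeerGroup are {ParentEd}; none are in {Attendance, ClassSize}.
Condition 2 (every backdoor path blocked by {Attendance, ClassSize}):
  P1: blocked at chain node ClassSize ∈ conditioning set.
  P2: blocked at chain node ClassSize ∈ conditioning set.
  P3: blocked at fork node ClassSize ∈ conditioning set.
  P4: blocked at fork node ClassSize ∈ conditioning set.
  P5: blocked at chain node Attendance ∈ conditioning set.
  P6: blocked at fork node Attendance ∈ conditioning set.
{Attendance, ClassSize} satisfies the backdoor criterion.

Yes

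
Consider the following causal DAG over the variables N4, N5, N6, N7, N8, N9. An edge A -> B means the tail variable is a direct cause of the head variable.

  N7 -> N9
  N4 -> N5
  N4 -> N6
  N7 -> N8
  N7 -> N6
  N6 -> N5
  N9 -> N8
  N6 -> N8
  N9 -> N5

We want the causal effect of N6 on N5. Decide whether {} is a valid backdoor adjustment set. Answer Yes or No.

No

Backdoor paths from N6 to N5 (paths whose first edge points into N6):
  P1: N6 <- N7 -> N9 -> N5
  P2: N6 <- N7 -> N8 <- N9 -> N5
  P3: N6 <- N4 -> N5
Condition 1 (no descendant of N6 in the set): holds — descendants of N6 are {N5, N8}; none are in {}.
Condition 2 (every backdoor path blocked by {}):
  P1: open — no interior node is in the conditioning set.
  P2: blocked at collider N8 (neither it nor any descendant is in the conditioning set).
  P3: open — no interior node is in the conditioning set.
{} does not satisfy the backdoor criterion.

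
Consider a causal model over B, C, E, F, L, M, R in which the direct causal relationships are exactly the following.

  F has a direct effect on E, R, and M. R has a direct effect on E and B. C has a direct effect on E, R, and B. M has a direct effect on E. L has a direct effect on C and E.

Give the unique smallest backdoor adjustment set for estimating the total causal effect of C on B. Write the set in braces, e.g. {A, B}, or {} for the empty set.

{}

Variables eligible for adjustment (non-descendants of C, excluding C and B): {F, L, M}.
Backdoor paths from C to B:
  P1: C <- L -> E <- F -> R -> B
  P2: C <- L -> E <- R -> B
  P3: C <- L -> E <- M <- F -> R -> B
Each backdoor path contains an unconditioned collider, so every path is already blocked with the empty conditioning set:
  P1: blocked at collider E (neither it nor any descendant is in the conditioning set).
  P2: blocked at collider E (neither it nor any descendant is in the conditioning set).
  P3: blocked at collider E (neither it nor any descendant is in the conditioning set).
The empty set is therefore the unique smallest valid set.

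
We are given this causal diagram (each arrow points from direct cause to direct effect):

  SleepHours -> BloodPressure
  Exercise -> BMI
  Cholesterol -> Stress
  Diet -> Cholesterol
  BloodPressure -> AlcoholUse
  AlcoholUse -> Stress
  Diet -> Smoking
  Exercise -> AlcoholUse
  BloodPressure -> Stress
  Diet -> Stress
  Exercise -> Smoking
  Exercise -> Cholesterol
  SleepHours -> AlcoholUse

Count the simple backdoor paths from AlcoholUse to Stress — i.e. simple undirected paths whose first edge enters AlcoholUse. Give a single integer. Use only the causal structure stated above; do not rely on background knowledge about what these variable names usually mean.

A backdoor path from AlcoholUse to Stress is any simple undirected path whose first edge points into AlcoholUse (i.e. leaves AlcoholUse via a parent).
Parents of AlcoholUse: {BloodPressure, Exercise, SleepHours}.
Enumerating:
  P1: AlcoholUse <- SleepHours -> BloodPressure -> Stress
  P2: AlcoholUse <- Exercise -> Cholesterol <- Diet -> Stress
  P3: AlcoholUse <- Exercise -> Cholesterol -> Stress
  P4: AlcoholUse <- Exercise -> Smoking <- Diet -> Cholesterol -> Stress
  P5: AlcoholUse <- Exercise -> Smoking <- Diet -> Stress
  P6: AlcoholUse <- BloodPressure -> Stress
That exhausts the simple backdoor paths. Count: 6.

6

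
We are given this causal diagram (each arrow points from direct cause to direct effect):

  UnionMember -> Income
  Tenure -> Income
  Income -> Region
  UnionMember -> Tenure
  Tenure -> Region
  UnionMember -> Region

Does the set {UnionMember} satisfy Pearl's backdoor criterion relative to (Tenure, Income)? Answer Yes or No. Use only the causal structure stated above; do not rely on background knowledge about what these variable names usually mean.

Backdoor paths from Tenure to Income (paths whose first edge points into Tenure):
  P1: Tenure <- UnionMember -> Income
  P2: Tenure <- UnionMember -> Region <- Income
Condition 1 (no descendant of Tenure in the set): holds — descendants of Tenure are {Income, Region}; none are in {UnionMember}.
Condition 2 (every backdoor path blocked by {UnionMember}):
  P1: blocked at fork node UnionMember ∈ conditioning set.
  P2: blocked at fork node UnionMember ∈ conditioning set.
{UnionMember} satisfies the backdoor criterion.

Yes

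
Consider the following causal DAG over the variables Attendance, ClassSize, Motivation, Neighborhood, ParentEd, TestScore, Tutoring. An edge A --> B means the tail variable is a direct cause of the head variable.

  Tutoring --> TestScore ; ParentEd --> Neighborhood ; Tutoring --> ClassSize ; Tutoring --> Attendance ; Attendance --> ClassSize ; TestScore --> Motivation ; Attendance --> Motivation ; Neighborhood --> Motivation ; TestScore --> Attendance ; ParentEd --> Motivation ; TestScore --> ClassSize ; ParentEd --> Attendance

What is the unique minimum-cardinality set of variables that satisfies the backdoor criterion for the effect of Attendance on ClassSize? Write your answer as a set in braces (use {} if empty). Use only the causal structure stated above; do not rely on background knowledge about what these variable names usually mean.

Variables eligible for adjustment (non-descendants of Attendance, excluding Attendance and ClassSize): {Neighborhood, ParentEd, TestScore, Tutoring}.
Backdoor paths from Attendance to ClassSize:
  P1: Attendance <- Tutoring -> TestScore -> ClassSize
  P2: Attendance <- Tutoring -> ClassSize
  P3: Attendance <- TestScore <- Tutoring -> ClassSize
  P4: Attendance <- TestScore -> ClassSize
  P5: Attendance <- ParentEd -> Neighborhood -> Motivation <- TestScore <- Tutoring -> ClassSize
  P6: Attendance <- ParentEd -> Neighborhood -> Motivation <- TestScore -> ClassSize
  P7: Attendance <- ParentEd -> Motivation <- TestScore <- Tutoring -> ClassSize
  P8: Attendance <- ParentEd -> Motivation <- TestScore -> ClassSize
The empty set is not sufficient: P1 (Attendance <- Tutoring -> TestScore -> ClassSize) has no collider blocking it and no conditioned non-collider, so it is open.
Try {TestScore, Tutoring}:
  P1: blocked at fork node Tutoring ∈ conditioning set.
  P2: blocked at fork node Tutoring ∈ conditioning set.
  P3: blocked at chain node TestScore ∈ conditioning set.
  P4: blocked at fork node TestScore ∈ conditioning set.
  P5: blocked at collider Motivation (neither it nor any descendant is in the conditioning set).
  P6: blocked at collider Motivation (neither it nor any descendant is in the conditioning set).
  P7: blocked at collider Motivation (neither it nor any descendant is in the conditioning set).
  P8: blocked at collider Motivation (neither it nor any descendant is in the conditioning set).
{TestScore, Tutoring} contains no descendant of Attendance and blocks every backdoor path.
Every element of {TestScore, Tutoring} is needed (dropping TestScore leaves P4 open; dropping Tutoring leaves P2 open), so no proper subset is valid.
Among all size-2 subsets of the eligible variables, only {TestScore, Tutoring} blocks every backdoor path, so it is the unique smallest valid adjustment set.

{TestScore, Tutoring}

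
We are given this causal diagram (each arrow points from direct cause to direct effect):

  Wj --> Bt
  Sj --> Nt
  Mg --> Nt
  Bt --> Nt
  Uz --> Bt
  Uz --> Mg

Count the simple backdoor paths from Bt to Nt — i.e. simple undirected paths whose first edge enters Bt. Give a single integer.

A backdoor path from Bt to Nt is any simple undirected path whose first edge points into Bt (i.e. leaves Bt via a parent).
Parents of Bt: {Uz, Wj}.
Enumerating:
  P1: Bt <- Uz -> Mg -> Nt
That exhausts the simple backdoor paths. Count: 1.

1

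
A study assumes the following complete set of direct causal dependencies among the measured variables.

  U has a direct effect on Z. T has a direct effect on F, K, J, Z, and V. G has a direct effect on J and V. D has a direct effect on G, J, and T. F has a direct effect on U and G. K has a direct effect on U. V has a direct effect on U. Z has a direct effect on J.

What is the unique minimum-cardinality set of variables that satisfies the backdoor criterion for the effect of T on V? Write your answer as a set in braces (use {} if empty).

Variables eligible for adjustment (non-descendants of T, excluding T and V): {D}.
Backdoor paths from T to V:
  P1: T <- D -> G <- F -> U <- V
  P2: T <- D -> G -> V
  P3: T <- D -> G -> J <- Z <- U <- V
  P4: T <- D -> J <- G <- F -> U <- V
  P5: T <- D -> J <- G -> V
  P6: T <- D -> J <- Z <- U <- F -> G -> V
  P7: T <- D -> J <- Z <- U <- V
The empty set is not sufficient: P2 (T <- D -> G -> V) has no collider blocking it and no conditioned non-collider, so it is open.
Try {D}:
  P1: blocked at fork node D ∈ conditioning set.
  P2: blocked at fork node D ∈ conditioning set.
  P3: blocked at fork node D ∈ conditioning set.
  P4: blocked at fork node D ∈ conditioning set.
  P5: blocked at fork node D ∈ conditioning set.
  P6: blocked at fork node D ∈ conditioning set.
  P7: blocked at fork node D ∈ conditioning set.
{D} contains no descendant of T and blocks every backdoor path.
{D} is the unique smallest valid adjustment set.

{D}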